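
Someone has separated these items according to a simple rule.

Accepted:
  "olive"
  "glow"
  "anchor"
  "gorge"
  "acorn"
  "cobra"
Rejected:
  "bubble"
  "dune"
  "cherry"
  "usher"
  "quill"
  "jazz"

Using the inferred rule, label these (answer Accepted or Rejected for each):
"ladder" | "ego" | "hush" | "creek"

Rejected, Accepted, Rejected, Rejected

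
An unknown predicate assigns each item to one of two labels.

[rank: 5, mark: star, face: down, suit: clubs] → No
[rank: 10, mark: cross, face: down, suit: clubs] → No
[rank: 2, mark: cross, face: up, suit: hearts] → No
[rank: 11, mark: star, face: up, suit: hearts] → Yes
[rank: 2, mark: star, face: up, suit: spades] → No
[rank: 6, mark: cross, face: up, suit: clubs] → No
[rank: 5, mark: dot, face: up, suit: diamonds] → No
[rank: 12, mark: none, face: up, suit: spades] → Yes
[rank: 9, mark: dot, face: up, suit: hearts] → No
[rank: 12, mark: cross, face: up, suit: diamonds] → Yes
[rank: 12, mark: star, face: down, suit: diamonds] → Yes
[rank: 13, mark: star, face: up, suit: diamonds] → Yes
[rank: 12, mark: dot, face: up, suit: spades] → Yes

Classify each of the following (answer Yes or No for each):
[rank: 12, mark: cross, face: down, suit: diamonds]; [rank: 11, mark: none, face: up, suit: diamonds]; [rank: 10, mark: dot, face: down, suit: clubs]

Yes, Yes, No

The pattern is that an item is 'Yes' exactly when: rank ≥ 11.
[rank: 12, mark: cross, face: down, suit: diamonds]: rank = 12 — passes, so Yes. [rank: 11, mark: none, face: up, suit: diamonds]: rank = 11 — passes, so Yes. [rank: 10, mark: dot, face: down, suit: clubs]: rank = 10 — fails this test, so No.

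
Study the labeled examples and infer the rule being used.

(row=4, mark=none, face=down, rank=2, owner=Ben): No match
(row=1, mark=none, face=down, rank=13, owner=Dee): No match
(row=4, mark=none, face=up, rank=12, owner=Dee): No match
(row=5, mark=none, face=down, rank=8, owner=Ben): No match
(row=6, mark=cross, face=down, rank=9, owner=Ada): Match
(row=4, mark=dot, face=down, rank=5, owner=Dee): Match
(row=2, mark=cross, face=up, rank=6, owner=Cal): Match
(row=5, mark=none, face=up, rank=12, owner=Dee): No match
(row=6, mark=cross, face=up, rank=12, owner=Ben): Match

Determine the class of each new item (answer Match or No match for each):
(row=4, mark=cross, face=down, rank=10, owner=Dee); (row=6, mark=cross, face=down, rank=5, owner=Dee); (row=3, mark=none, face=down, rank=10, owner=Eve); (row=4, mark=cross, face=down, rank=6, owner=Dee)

'Match' ⟺ mark is not none.

Match, Match, No match, Match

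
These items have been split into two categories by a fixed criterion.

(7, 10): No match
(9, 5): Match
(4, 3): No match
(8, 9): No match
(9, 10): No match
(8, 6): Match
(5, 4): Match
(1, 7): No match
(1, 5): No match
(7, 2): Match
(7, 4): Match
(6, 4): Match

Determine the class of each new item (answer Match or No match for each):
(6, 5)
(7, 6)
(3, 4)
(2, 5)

Every 'Match' example satisfies: first > second AND sum ≥ 8. None of the 'No match' examples do.
(6, 5) — 6 > 5, 6+5 = 11, hence Match.
(7, 6) — 7 > 6, 7+6 = 13, hence Match.
(3, 4) — 3 < 4, 3+4 = 7, hence No match.
(2, 5) — 2 < 5, 2+5 = 7, hence No match.

Match, Match, No match, No match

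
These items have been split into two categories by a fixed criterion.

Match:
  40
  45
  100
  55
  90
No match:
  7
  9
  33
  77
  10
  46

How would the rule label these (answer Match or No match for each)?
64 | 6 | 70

No match, No match, Match

The simplest hypothesis consistent with all the labels is: multiple of 5 AND at least 33.
64 → 64 = 5·12 + 4, 64 ≥ 33 → No match.
6 → 6 = 5·1 + 1, 6 < 33 → No match.
70 → 70 = 5·14, 70 ≥ 33 → Match.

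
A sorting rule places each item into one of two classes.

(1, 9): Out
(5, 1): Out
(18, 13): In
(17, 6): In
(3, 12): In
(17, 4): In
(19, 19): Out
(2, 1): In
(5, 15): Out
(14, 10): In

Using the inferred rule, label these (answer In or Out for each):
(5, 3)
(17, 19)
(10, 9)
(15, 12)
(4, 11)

Out, Out, In, In, In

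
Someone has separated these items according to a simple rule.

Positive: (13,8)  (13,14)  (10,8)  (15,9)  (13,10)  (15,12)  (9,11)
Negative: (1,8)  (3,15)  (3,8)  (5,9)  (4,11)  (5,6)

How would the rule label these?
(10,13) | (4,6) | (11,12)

Positive, Negative, Positive

A rule that fits every label: first ≥ 6 — true of each 'Positive' example, false of each 'Negative' one.
(10,13): first 10 — satisfies this, so Positive.
(4,6): first 4 — does not satisfy this, so Negative.
(11,12): first 11 — satisfies this, so Positive.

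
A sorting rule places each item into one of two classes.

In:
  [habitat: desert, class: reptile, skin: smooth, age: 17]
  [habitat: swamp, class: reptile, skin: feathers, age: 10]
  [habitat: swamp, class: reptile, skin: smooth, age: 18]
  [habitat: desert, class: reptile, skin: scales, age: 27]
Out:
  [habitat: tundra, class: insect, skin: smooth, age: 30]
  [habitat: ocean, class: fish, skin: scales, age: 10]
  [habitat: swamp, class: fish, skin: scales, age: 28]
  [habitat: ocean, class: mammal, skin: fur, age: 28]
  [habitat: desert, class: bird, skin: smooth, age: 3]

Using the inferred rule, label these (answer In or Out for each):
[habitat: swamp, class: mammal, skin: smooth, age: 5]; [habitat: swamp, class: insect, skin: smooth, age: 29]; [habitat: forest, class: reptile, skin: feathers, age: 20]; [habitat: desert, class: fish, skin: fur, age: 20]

Out, Out, In, Out

Checking candidate rules against both groups, what survives is: class is reptile.
[habitat: swamp, class: mammal, skin: smooth, age: 5]: class is mammal, doesn't match → Out.
[habitat: swamp, class: insect, skin: smooth, age: 29]: class is insect, doesn't match → Out.
[habitat: forest, class: reptile, skin: feathers, age: 20]: class is reptile, passes → In.
[habitat: desert, class: fish, skin: fur, age: 20]: class is fish, doesn't match → Out.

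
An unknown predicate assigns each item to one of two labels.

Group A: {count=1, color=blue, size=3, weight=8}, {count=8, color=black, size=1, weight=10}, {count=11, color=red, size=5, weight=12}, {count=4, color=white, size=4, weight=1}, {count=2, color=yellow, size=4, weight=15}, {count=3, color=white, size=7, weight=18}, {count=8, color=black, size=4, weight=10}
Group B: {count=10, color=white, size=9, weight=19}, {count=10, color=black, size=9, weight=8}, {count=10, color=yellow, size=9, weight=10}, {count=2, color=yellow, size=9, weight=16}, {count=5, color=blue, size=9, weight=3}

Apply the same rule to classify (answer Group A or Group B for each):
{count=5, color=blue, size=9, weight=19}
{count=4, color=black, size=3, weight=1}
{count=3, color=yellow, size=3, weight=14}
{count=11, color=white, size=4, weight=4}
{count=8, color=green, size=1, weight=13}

The classifier is using: size ≤ 7.
{count=5, color=blue, size=9, weight=19} — size = 9, hence Group B. {count=4, color=black, size=3, weight=1} — size = 3, hence Group A. {count=3, color=yellow, size=3, weight=14} — size = 3, hence Group A. {count=11, color=white, size=4, weight=4} — size = 4, hence Group A. {count=8, color=green, size=1, weight=13} — size = 1, hence Group A.

Group B, Group A, Group A, Group A, Group A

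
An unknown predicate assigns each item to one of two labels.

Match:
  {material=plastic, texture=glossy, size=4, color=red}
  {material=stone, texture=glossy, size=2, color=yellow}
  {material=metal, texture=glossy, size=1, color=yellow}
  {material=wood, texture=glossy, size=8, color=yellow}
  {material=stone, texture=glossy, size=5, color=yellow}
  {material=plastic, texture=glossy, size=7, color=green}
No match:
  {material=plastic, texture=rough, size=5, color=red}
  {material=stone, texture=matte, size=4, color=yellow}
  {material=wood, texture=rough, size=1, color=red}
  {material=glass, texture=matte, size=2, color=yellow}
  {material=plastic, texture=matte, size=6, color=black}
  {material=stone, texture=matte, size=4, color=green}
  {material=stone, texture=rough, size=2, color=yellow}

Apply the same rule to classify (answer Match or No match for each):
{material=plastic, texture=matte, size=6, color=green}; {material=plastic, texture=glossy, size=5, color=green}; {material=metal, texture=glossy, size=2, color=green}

The rule appears to be: texture is glossy.
No match: {material=plastic, texture=matte, size=6, color=green}, since texture is matte. Match: {material=plastic, texture=glossy, size=5, color=green}, since texture is glossy. Match: {material=metal, texture=glossy, size=2, color=green}, since texture is glossy.

No match, Match, Match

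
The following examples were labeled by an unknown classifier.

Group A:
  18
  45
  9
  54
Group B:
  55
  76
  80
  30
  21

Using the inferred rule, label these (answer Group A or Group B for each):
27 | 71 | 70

The distinguishing property — multiple of 9 — holds for all the 'Group A' cases and none of the 'Group B' cases.

Group A, Group B, Group B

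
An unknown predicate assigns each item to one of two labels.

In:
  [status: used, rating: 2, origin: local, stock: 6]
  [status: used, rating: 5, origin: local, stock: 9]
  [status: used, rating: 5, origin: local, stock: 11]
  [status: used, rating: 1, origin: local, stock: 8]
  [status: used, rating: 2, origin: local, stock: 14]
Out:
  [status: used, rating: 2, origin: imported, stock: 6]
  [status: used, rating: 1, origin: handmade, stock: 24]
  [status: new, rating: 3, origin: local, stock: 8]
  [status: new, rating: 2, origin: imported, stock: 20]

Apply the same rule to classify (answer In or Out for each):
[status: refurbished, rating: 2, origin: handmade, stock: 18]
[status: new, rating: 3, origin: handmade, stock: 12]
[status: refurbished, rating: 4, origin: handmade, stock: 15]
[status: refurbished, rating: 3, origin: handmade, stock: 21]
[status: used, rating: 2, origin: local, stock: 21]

A rule that fits every label: status is used AND origin is local — true of each 'In' example, false of each 'Out' one.

Out, Out, Out, Out, In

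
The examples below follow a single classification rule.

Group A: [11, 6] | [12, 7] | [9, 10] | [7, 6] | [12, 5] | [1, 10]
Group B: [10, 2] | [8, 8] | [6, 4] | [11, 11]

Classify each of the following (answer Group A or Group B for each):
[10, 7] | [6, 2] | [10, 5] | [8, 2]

Group A, Group B, Group A, Group B

Comparing the two groups points to one rule — sum is odd.
[10, 7]: Group A (10+7 = 17).
[6, 2]: Group B (6+2 = 8).
[10, 5]: Group A (10+5 = 15).
[8, 2]: Group B (8+2 = 10).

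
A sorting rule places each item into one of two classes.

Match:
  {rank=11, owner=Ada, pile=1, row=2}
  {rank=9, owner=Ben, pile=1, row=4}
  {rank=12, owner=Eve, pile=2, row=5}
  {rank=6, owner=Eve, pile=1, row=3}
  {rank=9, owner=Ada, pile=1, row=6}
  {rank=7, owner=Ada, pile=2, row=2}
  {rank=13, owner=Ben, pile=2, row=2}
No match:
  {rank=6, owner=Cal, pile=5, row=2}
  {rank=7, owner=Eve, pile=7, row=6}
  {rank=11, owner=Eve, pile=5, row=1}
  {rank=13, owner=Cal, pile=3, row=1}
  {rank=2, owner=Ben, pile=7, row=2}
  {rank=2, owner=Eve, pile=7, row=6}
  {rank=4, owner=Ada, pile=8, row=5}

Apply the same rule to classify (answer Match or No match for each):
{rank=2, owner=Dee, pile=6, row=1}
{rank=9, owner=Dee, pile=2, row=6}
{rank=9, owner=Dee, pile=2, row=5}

No match, Match, Match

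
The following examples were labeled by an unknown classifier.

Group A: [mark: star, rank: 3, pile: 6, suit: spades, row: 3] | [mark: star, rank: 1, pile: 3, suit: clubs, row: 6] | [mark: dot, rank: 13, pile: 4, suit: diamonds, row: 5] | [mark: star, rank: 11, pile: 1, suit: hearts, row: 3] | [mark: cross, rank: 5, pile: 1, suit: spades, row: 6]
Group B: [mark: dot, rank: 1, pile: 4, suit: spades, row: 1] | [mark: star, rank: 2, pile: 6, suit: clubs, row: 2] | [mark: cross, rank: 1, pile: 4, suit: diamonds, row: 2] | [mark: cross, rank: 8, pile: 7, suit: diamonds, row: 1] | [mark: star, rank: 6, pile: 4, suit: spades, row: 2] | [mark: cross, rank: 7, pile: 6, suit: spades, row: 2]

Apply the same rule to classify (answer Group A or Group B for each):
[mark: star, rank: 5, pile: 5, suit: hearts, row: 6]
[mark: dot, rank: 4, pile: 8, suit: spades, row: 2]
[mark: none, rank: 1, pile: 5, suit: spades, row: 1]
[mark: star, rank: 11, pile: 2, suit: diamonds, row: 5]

Group A, Group B, Group B, Group A

The distinguishing property — row ≥ 3 — holds for all the 'Group A' cases and none of the 'Group B' cases.
[mark: star, rank: 5, pile: 5, suit: hearts, row: 6] → row = 6 → Group A. [mark: dot, rank: 4, pile: 8, suit: spades, row: 2] → row = 2 → Group B. [mark: none, rank: 1, pile: 5, suit: spades, row: 1] → row = 1 → Group B. [mark: star, rank: 11, pile: 2, suit: diamonds, row: 5] → row = 5 → Group A.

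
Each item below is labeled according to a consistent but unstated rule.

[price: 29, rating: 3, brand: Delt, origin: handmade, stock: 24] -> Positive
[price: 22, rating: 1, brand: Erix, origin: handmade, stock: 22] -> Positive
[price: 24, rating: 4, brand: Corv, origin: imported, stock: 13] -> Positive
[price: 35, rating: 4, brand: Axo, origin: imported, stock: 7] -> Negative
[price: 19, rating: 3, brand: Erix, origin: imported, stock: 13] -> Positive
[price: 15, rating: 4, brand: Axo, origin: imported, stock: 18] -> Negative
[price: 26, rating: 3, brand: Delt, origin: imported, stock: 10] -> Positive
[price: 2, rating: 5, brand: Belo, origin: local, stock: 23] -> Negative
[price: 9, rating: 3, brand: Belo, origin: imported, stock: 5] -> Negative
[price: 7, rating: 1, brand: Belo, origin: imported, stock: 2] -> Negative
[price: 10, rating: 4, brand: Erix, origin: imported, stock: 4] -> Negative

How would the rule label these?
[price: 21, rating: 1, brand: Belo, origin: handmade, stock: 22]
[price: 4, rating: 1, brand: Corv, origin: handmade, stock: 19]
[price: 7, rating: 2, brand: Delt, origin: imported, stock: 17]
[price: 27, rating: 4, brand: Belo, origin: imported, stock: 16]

Positive, Negative, Negative, Positive

Rule: price ≥ 19 AND price ≤ 29. This holds for each 'Positive' example and fails for each 'Negative' one.
[price: 21, rating: 1, brand: Belo, origin: handmade, stock: 22] → price = 21 → Positive.
[price: 4, rating: 1, brand: Corv, origin: handmade, stock: 19] → price = 4 → Negative.
[price: 7, rating: 2, brand: Delt, origin: imported, stock: 17] → price = 7 → Negative.
[price: 27, rating: 4, brand: Belo, origin: imported, stock: 16] → price = 27 → Positive.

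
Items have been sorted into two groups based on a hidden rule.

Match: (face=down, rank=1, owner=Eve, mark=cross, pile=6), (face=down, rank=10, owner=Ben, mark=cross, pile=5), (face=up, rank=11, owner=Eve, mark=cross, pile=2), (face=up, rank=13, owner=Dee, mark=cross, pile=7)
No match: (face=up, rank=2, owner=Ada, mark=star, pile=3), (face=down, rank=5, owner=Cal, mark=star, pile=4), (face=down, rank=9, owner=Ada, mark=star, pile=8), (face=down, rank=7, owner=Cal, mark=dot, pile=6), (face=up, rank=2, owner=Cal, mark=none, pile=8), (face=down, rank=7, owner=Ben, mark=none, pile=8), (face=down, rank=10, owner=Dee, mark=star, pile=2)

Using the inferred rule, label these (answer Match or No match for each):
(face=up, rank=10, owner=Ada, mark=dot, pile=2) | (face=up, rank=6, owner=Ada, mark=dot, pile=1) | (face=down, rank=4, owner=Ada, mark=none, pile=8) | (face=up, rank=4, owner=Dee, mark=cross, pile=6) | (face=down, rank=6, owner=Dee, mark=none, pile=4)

The pattern is that an item is 'Match' exactly when: mark is cross.

No match, No match, No match, Match, No match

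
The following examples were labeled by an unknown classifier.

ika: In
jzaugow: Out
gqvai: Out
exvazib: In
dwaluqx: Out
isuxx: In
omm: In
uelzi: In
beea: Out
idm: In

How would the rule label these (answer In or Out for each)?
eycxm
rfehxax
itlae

In, Out, In

The distinguishing property — starts with a vowel — holds for all the 'In' cases and none of the 'Out' cases.
eycxm: In (starts with 'e').
rfehxax: Out (starts with 'r').
itlae: In (starts with 'i').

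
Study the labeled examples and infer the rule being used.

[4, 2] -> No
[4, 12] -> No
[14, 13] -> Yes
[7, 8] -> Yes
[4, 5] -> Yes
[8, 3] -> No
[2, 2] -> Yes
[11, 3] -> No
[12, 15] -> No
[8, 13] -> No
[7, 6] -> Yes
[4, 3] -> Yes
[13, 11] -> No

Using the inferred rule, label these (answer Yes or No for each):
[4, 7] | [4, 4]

No, Yes

The common property of the 'Yes' items is: |first − second| ≤ 1. No 'No' item has it.
[4, 7]: |4−7| = 3, fails this test → No.
[4, 4]: |4−4| = 0, matches → Yes.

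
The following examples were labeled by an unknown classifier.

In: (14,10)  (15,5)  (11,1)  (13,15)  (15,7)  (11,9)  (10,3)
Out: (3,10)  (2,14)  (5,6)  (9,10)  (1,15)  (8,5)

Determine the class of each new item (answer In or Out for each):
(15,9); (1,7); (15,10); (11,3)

In, Out, In, In

The simplest hypothesis consistent with all the labels is: first ≥ 10.
(15,9) → first 15 → In.
(1,7) → first 1 → Out.
(15,10) → first 15 → In.
(11,3) → first 11 → In.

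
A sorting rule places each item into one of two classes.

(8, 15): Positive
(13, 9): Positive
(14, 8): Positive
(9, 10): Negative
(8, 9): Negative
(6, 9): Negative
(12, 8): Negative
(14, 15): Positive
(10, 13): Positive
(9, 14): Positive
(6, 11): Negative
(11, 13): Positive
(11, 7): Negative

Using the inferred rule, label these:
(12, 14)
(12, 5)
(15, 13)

A rule that fits every label: sum ≥ 22 — true of each 'Positive' example, false of each 'Negative' one.

Positive, Negative, Positive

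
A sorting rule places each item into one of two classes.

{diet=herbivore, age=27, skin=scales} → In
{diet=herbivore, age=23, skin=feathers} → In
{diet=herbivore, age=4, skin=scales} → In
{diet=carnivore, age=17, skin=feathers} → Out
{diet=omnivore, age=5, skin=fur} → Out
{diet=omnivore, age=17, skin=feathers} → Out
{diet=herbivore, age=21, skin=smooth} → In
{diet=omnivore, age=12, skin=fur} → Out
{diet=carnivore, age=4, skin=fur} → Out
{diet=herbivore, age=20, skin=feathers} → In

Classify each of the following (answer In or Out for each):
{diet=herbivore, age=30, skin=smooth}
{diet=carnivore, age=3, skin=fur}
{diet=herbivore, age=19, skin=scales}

In, Out, In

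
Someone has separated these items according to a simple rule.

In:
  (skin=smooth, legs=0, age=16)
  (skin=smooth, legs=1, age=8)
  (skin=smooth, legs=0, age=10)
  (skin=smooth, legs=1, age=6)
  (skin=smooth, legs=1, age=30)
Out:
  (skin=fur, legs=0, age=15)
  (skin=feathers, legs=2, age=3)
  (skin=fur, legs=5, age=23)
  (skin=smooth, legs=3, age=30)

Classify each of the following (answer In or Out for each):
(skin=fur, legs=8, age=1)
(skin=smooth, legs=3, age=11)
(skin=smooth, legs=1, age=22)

Out, Out, In

All 'In' examples share one property — skin is smooth AND legs ≤ 1 — and every 'Out' example lacks it.
(skin=fur, legs=8, age=1): Out (skin is fur, legs = 8).
(skin=smooth, legs=3, age=11): Out (skin is smooth, legs = 3).
(skin=smooth, legs=1, age=22): In (skin is smooth, legs = 1).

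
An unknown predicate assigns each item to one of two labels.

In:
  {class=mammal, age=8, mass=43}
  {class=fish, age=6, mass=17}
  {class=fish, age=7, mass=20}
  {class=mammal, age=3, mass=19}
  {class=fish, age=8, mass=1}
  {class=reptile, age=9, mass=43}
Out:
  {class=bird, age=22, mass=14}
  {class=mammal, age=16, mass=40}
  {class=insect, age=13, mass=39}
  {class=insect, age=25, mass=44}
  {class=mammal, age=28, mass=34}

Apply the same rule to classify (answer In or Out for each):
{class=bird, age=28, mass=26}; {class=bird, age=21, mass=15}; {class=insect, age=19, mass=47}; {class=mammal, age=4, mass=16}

Out, Out, Out, In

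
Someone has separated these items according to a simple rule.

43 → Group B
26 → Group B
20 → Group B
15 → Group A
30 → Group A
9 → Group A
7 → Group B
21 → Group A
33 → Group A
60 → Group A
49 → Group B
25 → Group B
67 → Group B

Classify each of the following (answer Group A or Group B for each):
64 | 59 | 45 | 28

The classifier is using: multiple of 3.
64: 64 = 3·21 + 1 — lacks this property, so Group B. 59: 59 = 3·19 + 2 — lacks this property, so Group B. 45: 45 = 3·15 — meets the rule, so Group A. 28: 28 = 3·9 + 1 — lacks this property, so Group B.

Group B, Group B, Group A, Group B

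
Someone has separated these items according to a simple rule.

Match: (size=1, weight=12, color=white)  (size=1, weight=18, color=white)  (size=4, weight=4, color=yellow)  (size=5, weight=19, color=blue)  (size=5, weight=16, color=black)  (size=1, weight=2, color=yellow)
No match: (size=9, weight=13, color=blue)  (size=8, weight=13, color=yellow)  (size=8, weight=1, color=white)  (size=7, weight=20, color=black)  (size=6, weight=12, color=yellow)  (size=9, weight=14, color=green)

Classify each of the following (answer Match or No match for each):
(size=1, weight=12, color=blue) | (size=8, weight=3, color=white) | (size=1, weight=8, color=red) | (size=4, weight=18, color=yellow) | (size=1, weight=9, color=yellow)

The simplest hypothesis consistent with all the labels is: size ≤ 5.
(size=1, weight=12, color=blue): size = 1 — passes, so Match.
(size=8, weight=3, color=white): size = 8 — fails this test, so No match.
(size=1, weight=8, color=red): size = 1 — passes, so Match.
(size=4, weight=18, color=yellow): size = 4 — passes, so Match.
(size=1, weight=9, color=yellow): size = 1 — passes, so Match.

Match, No match, Match, Match, Match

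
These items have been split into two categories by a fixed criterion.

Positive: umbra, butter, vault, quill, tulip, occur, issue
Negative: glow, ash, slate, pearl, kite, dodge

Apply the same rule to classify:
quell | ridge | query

Looking at the examples, the only property every 'Positive' case has and every 'Negative' case lacks is: contains 'u'.
quell → has 'u' → Positive. ridge → no 'u' → Negative. query → has 'u' → Positive.

Positive, Negative, Positive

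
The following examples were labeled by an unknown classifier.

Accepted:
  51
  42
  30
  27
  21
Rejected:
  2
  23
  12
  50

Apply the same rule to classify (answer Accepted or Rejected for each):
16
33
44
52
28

The common property of the 'Accepted' items is: multiple of 3 AND at least 21. No 'Rejected' item has it.
Rejected: 16, since 16 = 3·5 + 1, 16 < 21. Accepted: 33, since 33 = 3·11, 33 ≥ 21. Rejected: 44, since 44 = 3·14 + 2, 44 ≥ 21. Rejected: 52, since 52 = 3·17 + 1, 52 ≥ 21. Rejected: 28, since 28 = 3·9 + 1, 28 ≥ 21.

Rejected, Accepted, Rejected, Rejected, Rejected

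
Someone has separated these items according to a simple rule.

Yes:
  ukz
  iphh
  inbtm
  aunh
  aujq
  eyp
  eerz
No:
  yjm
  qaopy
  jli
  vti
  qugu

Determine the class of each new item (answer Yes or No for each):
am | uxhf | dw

All 'Yes' examples share one property — starts with a vowel — and every 'No' example lacks it.
am — starts with 'a', hence Yes. uxhf — starts with 'u', hence Yes. dw — starts with 'd', hence No.

Yes, Yes, No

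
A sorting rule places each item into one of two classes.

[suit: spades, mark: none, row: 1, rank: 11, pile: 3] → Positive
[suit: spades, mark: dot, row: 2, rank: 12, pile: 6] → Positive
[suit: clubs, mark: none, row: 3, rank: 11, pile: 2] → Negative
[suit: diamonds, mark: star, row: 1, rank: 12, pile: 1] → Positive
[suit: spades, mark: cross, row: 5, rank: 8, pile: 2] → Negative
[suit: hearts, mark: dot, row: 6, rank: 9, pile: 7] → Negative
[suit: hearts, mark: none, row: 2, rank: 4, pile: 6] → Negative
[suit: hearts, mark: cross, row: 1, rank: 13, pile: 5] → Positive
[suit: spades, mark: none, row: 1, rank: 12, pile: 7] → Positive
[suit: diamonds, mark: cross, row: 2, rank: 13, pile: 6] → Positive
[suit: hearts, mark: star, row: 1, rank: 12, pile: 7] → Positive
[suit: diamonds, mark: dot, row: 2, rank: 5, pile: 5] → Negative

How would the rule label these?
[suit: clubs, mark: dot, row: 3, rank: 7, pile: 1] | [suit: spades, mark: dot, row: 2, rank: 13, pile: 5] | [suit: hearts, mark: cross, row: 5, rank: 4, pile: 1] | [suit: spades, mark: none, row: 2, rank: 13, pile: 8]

Negative, Positive, Negative, Positive

The classifier is using: row ≤ 2 AND rank ≥ 8.
[suit: clubs, mark: dot, row: 3, rank: 7, pile: 1] — row = 3, rank = 7, hence Negative. [suit: spades, mark: dot, row: 2, rank: 13, pile: 5] — row = 2, rank = 13, hence Positive. [suit: hearts, mark: cross, row: 5, rank: 4, pile: 1] — row = 5, rank = 4, hence Negative. [suit: spades, mark: none, row: 2, rank: 13, pile: 8] — row = 2, rank = 13, hence Positive.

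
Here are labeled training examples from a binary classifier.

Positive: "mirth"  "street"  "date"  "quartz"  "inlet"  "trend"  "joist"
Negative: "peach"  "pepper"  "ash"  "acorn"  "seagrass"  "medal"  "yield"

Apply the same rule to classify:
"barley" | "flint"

Negative, Positive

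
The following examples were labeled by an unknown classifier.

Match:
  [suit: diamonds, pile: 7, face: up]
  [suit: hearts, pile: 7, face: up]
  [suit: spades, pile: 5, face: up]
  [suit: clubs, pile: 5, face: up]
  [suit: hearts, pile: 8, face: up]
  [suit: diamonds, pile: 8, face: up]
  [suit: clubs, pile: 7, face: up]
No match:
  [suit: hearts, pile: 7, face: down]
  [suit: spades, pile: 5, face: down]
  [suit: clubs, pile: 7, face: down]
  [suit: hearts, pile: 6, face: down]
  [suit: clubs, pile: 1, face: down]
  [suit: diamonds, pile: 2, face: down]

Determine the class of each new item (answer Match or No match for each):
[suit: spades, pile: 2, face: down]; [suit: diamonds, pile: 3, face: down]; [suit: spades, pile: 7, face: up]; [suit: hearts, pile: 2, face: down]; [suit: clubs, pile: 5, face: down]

The pattern is that an item is 'Match' exactly when: face is up.
No match: [suit: spades, pile: 2, face: down], since face is down. No match: [suit: diamonds, pile: 3, face: down], since face is down. Match: [suit: spades, pile: 7, face: up], since face is up. No match: [suit: hearts, pile: 2, face: down], since face is down. No match: [suit: clubs, pile: 5, face: down], since face is down.

No match, No match, Match, No match, No match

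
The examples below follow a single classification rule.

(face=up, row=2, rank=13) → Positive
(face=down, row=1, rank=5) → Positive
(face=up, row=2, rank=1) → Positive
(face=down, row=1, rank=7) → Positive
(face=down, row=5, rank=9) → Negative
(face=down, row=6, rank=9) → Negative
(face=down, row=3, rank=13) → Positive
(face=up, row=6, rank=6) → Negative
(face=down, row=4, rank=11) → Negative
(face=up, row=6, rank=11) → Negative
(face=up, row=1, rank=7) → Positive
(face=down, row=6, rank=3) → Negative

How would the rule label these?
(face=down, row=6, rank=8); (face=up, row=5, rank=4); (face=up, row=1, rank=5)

The distinguishing property — row ≤ 3 — holds for all the 'Positive' cases and none of the 'Negative' cases.

Negative, Negative, Positive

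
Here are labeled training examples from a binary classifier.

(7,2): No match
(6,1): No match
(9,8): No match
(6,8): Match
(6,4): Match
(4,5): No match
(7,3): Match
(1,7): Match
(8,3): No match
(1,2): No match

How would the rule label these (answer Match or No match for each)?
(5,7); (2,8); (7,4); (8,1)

A rule that fits every label: sum is even — true of each 'Match' example, false of each 'No match' one.
(5,7) — 5+7 = 12, hence Match. (2,8) — 2+8 = 10, hence Match. (7,4) — 7+4 = 11, hence No match. (8,1) — 8+1 = 9, hence No match.

Match, Match, No match, No match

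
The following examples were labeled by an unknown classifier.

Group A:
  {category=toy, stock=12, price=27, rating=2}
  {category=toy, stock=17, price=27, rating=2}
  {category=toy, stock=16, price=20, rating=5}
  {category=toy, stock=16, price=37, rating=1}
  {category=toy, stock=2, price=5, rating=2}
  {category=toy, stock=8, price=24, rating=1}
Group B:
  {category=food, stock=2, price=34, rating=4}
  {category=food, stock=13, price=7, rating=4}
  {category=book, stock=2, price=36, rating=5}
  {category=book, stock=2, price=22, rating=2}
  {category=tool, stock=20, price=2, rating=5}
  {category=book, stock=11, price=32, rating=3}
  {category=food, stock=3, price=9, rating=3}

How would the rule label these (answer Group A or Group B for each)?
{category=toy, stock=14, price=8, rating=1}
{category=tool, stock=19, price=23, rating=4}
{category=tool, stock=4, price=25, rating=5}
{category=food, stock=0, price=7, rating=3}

Group A, Group B, Group B, Group B

'Group A' ⟺ category is toy.
Group A: {category=toy, stock=14, price=8, rating=1}, since category is toy. Group B: {category=tool, stock=19, price=23, rating=4}, since category is tool. Group B: {category=tool, stock=4, price=25, rating=5}, since category is tool. Group B: {category=food, stock=0, price=7, rating=3}, since category is food.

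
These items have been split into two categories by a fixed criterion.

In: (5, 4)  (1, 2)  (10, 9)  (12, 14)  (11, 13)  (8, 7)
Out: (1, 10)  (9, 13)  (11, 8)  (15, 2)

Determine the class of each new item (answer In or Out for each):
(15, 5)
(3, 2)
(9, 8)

Out, In, In

Rule: |first − second| ≤ 2. This holds for each 'In' example and fails for each 'Out' one.
(15, 5) — |15−5| = 10, hence Out. (3, 2) — |3−2| = 1, hence In. (9, 8) — |9−8| = 1, hence In.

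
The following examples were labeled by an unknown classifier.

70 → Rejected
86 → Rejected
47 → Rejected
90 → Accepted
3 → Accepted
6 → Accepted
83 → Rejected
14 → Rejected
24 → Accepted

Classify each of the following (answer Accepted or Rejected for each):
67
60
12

The distinguishing property — multiple of 3 — holds for all the 'Accepted' cases and none of the 'Rejected' cases.
67 — 67 = 3·22 + 1, hence Rejected. 60 — 60 = 3·20, hence Accepted. 12 — 12 = 3·4, hence Accepted.

Rejected, Accepted, Accepted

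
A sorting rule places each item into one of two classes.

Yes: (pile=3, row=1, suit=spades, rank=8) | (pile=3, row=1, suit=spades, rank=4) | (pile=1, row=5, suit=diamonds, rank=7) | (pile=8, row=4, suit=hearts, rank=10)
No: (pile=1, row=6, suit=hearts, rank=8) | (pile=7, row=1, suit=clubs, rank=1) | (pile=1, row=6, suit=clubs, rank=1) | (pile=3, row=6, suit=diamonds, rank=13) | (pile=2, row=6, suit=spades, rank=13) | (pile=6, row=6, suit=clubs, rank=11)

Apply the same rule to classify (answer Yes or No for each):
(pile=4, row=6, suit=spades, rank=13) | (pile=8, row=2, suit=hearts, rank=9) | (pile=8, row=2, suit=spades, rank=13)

The simplest hypothesis consistent with all the labels is: rank ≥ 4 AND row ≤ 5.

No, Yes, Yes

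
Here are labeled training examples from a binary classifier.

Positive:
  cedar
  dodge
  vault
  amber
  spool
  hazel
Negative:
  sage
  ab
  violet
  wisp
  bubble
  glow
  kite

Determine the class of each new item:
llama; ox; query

'Positive' ⟺ odd length.

Positive, Negative, Positive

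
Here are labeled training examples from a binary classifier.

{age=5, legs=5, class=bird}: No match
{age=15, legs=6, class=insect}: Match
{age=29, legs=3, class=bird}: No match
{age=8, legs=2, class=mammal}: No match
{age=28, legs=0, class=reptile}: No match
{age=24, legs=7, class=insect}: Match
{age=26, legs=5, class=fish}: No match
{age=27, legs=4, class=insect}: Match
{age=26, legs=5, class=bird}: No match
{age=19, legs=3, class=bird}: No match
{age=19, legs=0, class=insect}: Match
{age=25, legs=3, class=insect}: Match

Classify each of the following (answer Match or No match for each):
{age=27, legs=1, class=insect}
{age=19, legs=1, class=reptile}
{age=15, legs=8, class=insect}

Match, No match, Match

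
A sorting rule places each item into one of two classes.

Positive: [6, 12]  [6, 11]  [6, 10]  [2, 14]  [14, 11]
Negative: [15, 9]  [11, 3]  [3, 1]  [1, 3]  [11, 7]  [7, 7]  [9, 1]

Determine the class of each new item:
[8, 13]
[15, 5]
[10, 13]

Every 'Positive' example satisfies: first is even. None of the 'Negative' examples do.
[8, 13] → first 8 → Positive.
[15, 5] → first 15 → Negative.
[10, 13] → first 10 → Positive.

Positive, Negative, Positive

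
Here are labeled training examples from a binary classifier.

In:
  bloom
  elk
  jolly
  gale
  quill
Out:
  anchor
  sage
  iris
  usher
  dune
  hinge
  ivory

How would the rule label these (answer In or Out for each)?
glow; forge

In, Out

All 'In' examples share one property — contains 'l' — and every 'Out' example lacks it.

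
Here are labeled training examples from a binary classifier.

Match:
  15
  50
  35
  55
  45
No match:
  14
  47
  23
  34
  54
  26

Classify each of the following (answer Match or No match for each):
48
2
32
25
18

The simplest hypothesis consistent with all the labels is: multiple of 5.
48 → 48 = 5·9 + 3 → No match. 2 → 2 = 5·0 + 2 → No match. 32 → 32 = 5·6 + 2 → No match. 25 → 25 = 5·5 → Match. 18 → 18 = 5·3 + 3 → No match.

No match, No match, No match, Match, No match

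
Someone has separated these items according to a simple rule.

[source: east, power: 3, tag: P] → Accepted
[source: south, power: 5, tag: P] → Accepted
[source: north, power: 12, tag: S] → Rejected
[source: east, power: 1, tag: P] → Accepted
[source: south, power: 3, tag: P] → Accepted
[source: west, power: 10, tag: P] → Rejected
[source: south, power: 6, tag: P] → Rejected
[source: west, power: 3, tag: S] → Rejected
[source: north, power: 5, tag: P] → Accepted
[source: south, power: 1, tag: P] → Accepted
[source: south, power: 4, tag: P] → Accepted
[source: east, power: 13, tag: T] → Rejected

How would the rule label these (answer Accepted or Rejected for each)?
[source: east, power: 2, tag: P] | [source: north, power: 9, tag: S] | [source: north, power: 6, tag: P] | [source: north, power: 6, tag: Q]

Accepted, Rejected, Rejected, Rejected

Every 'Accepted' example satisfies: tag is P AND power ≤ 5. None of the 'Rejected' examples do.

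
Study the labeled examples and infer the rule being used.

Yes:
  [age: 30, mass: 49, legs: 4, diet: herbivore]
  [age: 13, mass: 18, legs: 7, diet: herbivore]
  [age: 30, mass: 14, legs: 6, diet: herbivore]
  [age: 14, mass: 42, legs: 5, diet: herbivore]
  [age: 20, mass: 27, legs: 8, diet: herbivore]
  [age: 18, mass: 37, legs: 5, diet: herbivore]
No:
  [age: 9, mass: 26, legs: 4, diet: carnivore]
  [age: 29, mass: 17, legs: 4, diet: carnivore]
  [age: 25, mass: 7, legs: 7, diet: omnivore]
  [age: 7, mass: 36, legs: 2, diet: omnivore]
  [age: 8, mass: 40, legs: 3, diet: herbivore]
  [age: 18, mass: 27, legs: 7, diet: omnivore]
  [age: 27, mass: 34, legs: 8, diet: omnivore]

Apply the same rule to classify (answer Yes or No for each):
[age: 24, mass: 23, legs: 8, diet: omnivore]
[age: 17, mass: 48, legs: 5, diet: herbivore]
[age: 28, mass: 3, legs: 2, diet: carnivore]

No, Yes, No

The distinguishing property — diet is herbivore AND age ≥ 9 — holds for all the 'Yes' cases and none of the 'No' cases.
[age: 24, mass: 23, legs: 8, diet: omnivore] — diet is omnivore, age = 24, hence No. [age: 17, mass: 48, legs: 5, diet: herbivore] — diet is herbivore, age = 17, hence Yes. [age: 28, mass: 3, legs: 2, diet: carnivore] — diet is carnivore, age = 28, hence No.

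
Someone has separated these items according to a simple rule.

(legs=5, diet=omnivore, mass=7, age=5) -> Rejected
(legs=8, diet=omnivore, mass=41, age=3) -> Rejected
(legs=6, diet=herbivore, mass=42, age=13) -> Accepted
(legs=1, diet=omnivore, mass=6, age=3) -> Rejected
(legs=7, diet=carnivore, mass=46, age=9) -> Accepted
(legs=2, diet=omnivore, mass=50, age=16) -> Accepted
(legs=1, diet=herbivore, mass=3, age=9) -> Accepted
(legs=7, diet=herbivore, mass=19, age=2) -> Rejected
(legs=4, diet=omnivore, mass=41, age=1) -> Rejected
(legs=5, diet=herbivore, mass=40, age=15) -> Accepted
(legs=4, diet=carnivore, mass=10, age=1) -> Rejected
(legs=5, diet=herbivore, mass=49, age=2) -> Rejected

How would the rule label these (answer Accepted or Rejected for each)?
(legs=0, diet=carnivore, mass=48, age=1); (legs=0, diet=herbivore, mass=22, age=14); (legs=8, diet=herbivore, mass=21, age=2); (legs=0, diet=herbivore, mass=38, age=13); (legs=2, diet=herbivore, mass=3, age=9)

Rejected, Accepted, Rejected, Accepted, Accepted

'Accepted' ⟺ age ≥ 9.
(legs=0, diet=carnivore, mass=48, age=1): Rejected (age = 1). (legs=0, diet=herbivore, mass=22, age=14): Accepted (age = 14). (legs=8, diet=herbivore, mass=21, age=2): Rejected (age = 2). (legs=0, diet=herbivore, mass=38, age=13): Accepted (age = 13). (legs=2, diet=herbivore, mass=3, age=9): Accepted (age = 9).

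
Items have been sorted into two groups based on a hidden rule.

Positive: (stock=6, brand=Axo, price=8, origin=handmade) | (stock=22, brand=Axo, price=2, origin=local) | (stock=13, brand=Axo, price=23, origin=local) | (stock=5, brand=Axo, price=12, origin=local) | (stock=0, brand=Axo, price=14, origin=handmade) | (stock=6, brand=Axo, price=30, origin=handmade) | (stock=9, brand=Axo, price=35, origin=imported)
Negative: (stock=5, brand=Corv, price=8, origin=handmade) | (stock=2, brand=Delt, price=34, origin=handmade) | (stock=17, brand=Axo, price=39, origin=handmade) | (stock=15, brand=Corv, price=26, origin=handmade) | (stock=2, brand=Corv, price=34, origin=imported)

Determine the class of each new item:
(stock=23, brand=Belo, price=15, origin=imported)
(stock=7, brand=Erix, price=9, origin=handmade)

Negative, Negative

The classifier is using: brand is Axo AND price ≤ 35.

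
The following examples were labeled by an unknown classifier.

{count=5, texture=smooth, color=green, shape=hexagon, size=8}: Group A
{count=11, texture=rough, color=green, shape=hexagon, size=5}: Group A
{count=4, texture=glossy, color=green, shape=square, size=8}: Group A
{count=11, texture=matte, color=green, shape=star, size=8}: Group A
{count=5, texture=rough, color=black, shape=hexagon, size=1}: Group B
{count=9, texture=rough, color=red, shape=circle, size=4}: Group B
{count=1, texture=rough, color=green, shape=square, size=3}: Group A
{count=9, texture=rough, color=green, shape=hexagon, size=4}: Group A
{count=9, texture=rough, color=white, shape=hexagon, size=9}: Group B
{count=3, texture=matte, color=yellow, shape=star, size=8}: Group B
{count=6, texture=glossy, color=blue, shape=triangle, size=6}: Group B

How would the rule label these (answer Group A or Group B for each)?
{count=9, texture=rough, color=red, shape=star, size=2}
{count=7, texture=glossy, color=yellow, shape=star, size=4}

'Group A' ⟺ color is green.
{count=9, texture=rough, color=red, shape=star, size=2}: color is red, does not satisfy this → Group B. {count=7, texture=glossy, color=yellow, shape=star, size=4}: color is yellow, does not satisfy this → Group B.

Group B, Group B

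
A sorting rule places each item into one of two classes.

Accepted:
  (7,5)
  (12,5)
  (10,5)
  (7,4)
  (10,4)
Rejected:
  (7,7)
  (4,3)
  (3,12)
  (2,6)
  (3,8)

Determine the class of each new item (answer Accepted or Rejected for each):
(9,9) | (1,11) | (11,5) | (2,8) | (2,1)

The distinguishing property — first > second AND sum ≥ 8 — holds for all the 'Accepted' cases and none of the 'Rejected' cases.
(9,9): 9 = 9, 9+9 = 18 — fails the rule, so Rejected.
(1,11): 1 < 11, 1+11 = 12 — fails the rule, so Rejected.
(11,5): 11 > 5, 11+5 = 16 — matches, so Accepted.
(2,8): 2 < 8, 2+8 = 10 — fails the rule, so Rejected.
(2,1): 2 > 1, 2+1 = 3 — fails the rule, so Rejected.

Rejected, Rejected, Accepted, Rejected, Rejected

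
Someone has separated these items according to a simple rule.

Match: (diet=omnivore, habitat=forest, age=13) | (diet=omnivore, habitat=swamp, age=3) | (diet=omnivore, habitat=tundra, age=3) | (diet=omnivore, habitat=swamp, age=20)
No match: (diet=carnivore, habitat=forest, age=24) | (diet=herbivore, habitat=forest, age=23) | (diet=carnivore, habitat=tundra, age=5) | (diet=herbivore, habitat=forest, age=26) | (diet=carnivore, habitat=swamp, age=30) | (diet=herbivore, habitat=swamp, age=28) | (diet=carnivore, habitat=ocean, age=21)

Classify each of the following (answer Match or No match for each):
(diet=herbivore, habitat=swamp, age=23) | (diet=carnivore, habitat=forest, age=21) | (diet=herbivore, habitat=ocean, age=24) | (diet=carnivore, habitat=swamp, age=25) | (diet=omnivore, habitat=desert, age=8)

No match, No match, No match, No match, Match

Checking candidate rules against both groups, what survives is: diet is omnivore.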